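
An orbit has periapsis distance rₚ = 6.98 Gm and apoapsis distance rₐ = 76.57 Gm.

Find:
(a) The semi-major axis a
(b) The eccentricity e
rₚ = 6.98 Gm = 6.98 × 10^9 m
rₐ = 76.57 Gm = 7.657 × 10^10 m
(a) a = (rₚ + rₐ)/2 = 4.1775 × 10^10 m ≈ 41.77 Gm
(b) e = (rₐ − rₚ)/(rₐ + rₚ) = (6.959 × 10^10) / (8.355 × 10^10) = 0.832914

Final answer:
(a) a = 41.77 Gm
(b) e = 0.8329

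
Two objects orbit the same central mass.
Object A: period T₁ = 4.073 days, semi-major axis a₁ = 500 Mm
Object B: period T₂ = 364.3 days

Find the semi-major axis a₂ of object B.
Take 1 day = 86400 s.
T₁ = 4.073 days = 351907 s
T₂ = 364.3 days = 3.14755 × 10^7 s
a₁ = 500 Mm = 5 × 10^8 m
Kepler's third law: (T₂/T₁)² = (a₂/a₁)³  ⇒  a₂ = a₁ (T₂/T₁)^(2/3)
T₂/T₁ = 89.4427
(T₂/T₁)^(2/3) = 20
a₂ = 5 × 10^8 m × 20 = 1 × 10^10 m ≈ 10 Gm

Final answer: a₂ = 10 Gm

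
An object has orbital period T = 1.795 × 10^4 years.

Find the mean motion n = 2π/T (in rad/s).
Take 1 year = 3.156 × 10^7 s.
T = 1.795 × 10^4 years = 5.66502 × 10^11 s
n = 2π / (5.66502 × 10^11 s) = 1.10912 × 10^-11 rad/s ≈ 1.109 × 10^-11 rad/s

Final answer: n = 1.109 × 10^-11 rad/s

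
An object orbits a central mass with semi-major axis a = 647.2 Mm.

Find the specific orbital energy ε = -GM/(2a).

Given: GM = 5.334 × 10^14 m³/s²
a = 647.2 Mm = 6.472 × 10^8 m
GM = 5.334 × 10^14 m³/s²
2a = 1.2944 × 10^9 m
ε = −GM/(2a) = -412083 J/kg ≈ -412.1 kJ/kg

Final answer: -412.1 kJ/kg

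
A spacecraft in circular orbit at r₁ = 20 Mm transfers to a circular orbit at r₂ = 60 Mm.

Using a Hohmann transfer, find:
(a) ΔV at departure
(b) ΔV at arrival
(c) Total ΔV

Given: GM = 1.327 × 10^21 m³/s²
r₁ = 20 Mm = 2 × 10^7 m
r₂ = 60 Mm = 6 × 10^7 m
GM = 1.327 × 10^21 m³/s²
Transfer ellipse: a_t = (r₁ + r₂)/2 = 4 × 10^7 m
Circular speed at r₁: v₁ = √(GM/r₁) = 8.14555 × 10^6 m/s
Transfer speed at r₁ (periapsis): v₁ₜ = √(GM(2/r₁ − 1/a_t)) = 9.97622 × 10^6 m/s
(a) ΔV₁ = v₁ₜ − v₁ = 1.83067 × 10^6 m/s ≈ 1831 km/s
Circular speed at r₂: v₂ = √(GM/r₂) = 4.70284 × 10^6 m/s
Transfer speed at r₂ (apoapsis): v₂ₜ = √(GM(2/r₂ − 1/a_t)) = 3.32541 × 10^6 m/s
(b) ΔV₂ = v₂ − v₂ₜ = 1.37743 × 10^6 m/s ≈ 1377 km/s
(c) ΔV_total = ΔV₁ + ΔV₂ = 3.2081 × 10^6 m/s ≈ 3208 km/s

Final answer:
(a) ΔV₁ = 1831 km/s
(b) ΔV₂ = 1377 km/s
(c) ΔV_total = 3208 km/s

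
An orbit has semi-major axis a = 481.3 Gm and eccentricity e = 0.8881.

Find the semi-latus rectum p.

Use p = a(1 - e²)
a = 481.3 Gm = 4.813 × 10^11 m
e = 0.8881,  e² = 0.788722,  1 − e² = 0.211278
p = a(1 − e²) = 4.813 × 10^11 m × 0.211278 = 1.01688 × 10^11 m ≈ 101.7 Gm

Final answer: p = 101.7 Gm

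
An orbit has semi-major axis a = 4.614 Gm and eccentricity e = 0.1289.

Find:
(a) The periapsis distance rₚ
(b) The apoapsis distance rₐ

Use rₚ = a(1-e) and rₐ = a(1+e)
a = 4.614 Gm = 4.614 × 10^9 m
e = 0.1289:  1 − e = 0.8711,  1 + e = 1.1289
(a) rₚ = a(1 − e) = 4.614 × 10^9 m × 0.8711 = 4.01926 × 10^9 m ≈ 4.019 Gm
(b) rₐ = a(1 + e) = 4.614 × 10^9 m × 1.1289 = 5.20874 × 10^9 m ≈ 5.209 Gm

Final answer:
(a) rₚ = 4.019 Gm
(b) rₐ = 5.209 Gm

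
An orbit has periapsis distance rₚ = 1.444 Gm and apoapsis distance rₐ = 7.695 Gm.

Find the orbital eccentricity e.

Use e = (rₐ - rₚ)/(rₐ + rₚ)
rₚ = 1.444 Gm = 1.444 × 10^9 m
rₐ = 7.695 Gm = 7.695 × 10^9 m
rₐ − rₚ = 6.251 × 10^9 m
rₐ + rₚ = 9.139 × 10^9 m
e = (rₐ − rₚ)/(rₐ + rₚ) = 0.683992

Final answer: e = 0.684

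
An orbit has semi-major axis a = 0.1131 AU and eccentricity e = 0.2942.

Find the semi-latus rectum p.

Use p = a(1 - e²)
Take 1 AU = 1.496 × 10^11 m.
a = 0.1131 AU = 1.69198 × 10^10 m
e = 0.2942,  e² = 0.0865536,  1 − e² = 0.913446
p = a(1 − e²) = 1.69198 × 10^10 m × 0.913446 = 1.54553 × 10^10 m ≈ 0.1033 AU

Final answer: p = 0.1033 AU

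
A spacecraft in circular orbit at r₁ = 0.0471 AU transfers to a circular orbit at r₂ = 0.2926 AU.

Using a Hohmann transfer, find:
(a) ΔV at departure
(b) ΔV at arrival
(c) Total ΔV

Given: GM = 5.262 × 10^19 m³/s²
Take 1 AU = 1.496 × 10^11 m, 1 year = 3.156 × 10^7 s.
r₁ = 0.0471 AU = 7.04616 × 10^9 m
r₂ = 0.2926 AU = 4.3773 × 10^10 m
GM = 5.262 × 10^19 m³/s²
Transfer ellipse: a_t = (r₁ + r₂)/2 = 2.54096 × 10^10 m
Circular speed at r₁: v₁ = √(GM/r₁) = 86417 m/s
Transfer speed at r₁ (periapsis): v₁ₜ = √(GM(2/r₁ − 1/a_t)) = 113424 m/s
(a) ΔV₁ = v₁ₜ − v₁ = 27006.6 m/s ≈ 5.697 AU/year
Circular speed at r₂: v₂ = √(GM/r₂) = 34671.5 m/s
Transfer speed at r₂ (apoapsis): v₂ₜ = √(GM(2/r₂ − 1/a_t)) = 18257.9 m/s
(b) ΔV₂ = v₂ − v₂ₜ = 16413.6 m/s ≈ 3.463 AU/year
(c) ΔV_total = ΔV₁ + ΔV₂ = 43420.3 m/s ≈ 9.16 AU/year

Final answer:
(a) ΔV₁ = 5.697 AU/year
(b) ΔV₂ = 3.463 AU/year
(c) ΔV_total = 9.16 AU/year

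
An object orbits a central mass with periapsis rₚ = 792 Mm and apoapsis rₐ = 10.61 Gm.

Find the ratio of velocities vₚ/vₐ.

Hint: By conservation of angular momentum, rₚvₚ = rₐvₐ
rₚ = 792 Mm = 7.92 × 10^8 m
rₐ = 10.61 Gm = 1.061 × 10^10 m
rₚvₚ = rₐvₐ  ⇒  vₚ/vₐ = rₐ/rₚ
vₚ/vₐ = (1.061 × 10^10) / (7.92 × 10^8) = 13.3965

Final answer: vₚ/vₐ = 13.4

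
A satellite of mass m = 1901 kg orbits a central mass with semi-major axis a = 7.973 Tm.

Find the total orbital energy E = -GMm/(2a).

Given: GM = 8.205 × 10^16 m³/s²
a = 7.973 Tm = 7.973 × 10^12 m
GM = 8.205 × 10^16 m³/s²
2a = 1.5946 × 10^13 m
GMm = 8.205 × 10^16 × 1901 = 1.55977 × 10^20 m³·kg/s²
E = −GMm/(2a) = -9.78158 × 10^6 J ≈ -9.782 MJ

Final answer: -9.782 MJ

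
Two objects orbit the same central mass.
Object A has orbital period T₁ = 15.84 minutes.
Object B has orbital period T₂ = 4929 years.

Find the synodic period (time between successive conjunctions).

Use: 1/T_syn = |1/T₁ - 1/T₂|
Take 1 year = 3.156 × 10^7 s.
T₁ = 15.84 minutes = 950.4 s
T₂ = 4929 years = 1.55559 × 10^11 s
1/T₁ = 0.00105219 s⁻¹
1/T₂ = 6.42842 × 10^-12 s⁻¹
|1/T₁ − 1/T₂| = 0.00105219 s⁻¹
T_syn = 1 / |1/T₁ − 1/T₂| = 950.4 s ≈ 15.84 minutes

Final answer: T_syn = 15.84 minutes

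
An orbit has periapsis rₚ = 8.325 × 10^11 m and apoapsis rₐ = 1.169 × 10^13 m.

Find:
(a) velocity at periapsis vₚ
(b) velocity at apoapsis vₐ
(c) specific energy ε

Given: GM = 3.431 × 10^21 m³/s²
rₚ = 8.325 × 10^11 m
rₐ = 1.169 × 10^13 m
GM = 3.431 × 10^21 m³/s²
a = (rₚ + rₐ)/2 = 6.26125 × 10^12 m
e = (rₐ − rₚ)/(rₐ + rₚ) = (1.08575 × 10^13) / (1.25225 × 10^13) = 0.867039
(a) vₚ² = GM (2/rₚ − 1/a) = 3.431 × 10^21 × (2.4024 × 10^-12 − 1.59713 × 10^-13) = 7.69467 × 10^9 m²/s²;  vₚ = 87719.3 m/s ≈ 87.72 km/s
(b) vₐ² = GM (2/rₐ − 1/a) = 3.431 × 10^21 × (1.71086 × 10^-13 − 1.59713 × 10^-13) = 3.90238 × 10^7 m²/s²;  vₐ = 6246.9 m/s ≈ 6.247 km/s
(c) 2a = 1.25225 × 10^13 m;  ε = −GM/(2a) = -2.73987 × 10^8 J/kg ≈ -274 MJ/kg

Final answer:
(a) velocity at periapsis vₚ = 87.72 km/s
(b) velocity at apoapsis vₐ = 6.247 km/s
(c) specific energy ε = -274 MJ/kg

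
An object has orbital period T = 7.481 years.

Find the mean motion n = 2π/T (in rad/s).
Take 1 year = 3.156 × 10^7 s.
T = 7.481 years = 2.361 × 10^8 s
n = 2π / (2.361 × 10^8 s) = 2.66123 × 10^-8 rad/s ≈ 2.661 × 10^-8 rad/s

Final answer: n = 2.661 × 10^-8 rad/s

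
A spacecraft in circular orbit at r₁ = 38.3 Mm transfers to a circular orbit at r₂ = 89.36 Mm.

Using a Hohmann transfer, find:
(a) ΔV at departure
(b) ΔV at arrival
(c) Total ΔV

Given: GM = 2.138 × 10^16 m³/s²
r₁ = 38.3 Mm = 3.83 × 10^7 m
r₂ = 89.36 Mm = 8.936 × 10^7 m
GM = 2.138 × 10^16 m³/s²
Transfer ellipse: a_t = (r₁ + r₂)/2 = 6.383 × 10^7 m
Circular speed at r₁: v₁ = √(GM/r₁) = 23626.8 m/s
Transfer speed at r₁ (periapsis): v₁ₜ = √(GM(2/r₁ − 1/a_t)) = 27955.3 m/s
(a) ΔV₁ = v₁ₜ − v₁ = 4328.49 m/s ≈ 4.328 km/s
Circular speed at r₂: v₂ = √(GM/r₂) = 15467.9 m/s
Transfer speed at r₂ (apoapsis): v₂ₜ = √(GM(2/r₂ − 1/a_t)) = 11981.7 m/s
(b) ΔV₂ = v₂ − v₂ₜ = 3486.21 m/s ≈ 3.486 km/s
(c) ΔV_total = ΔV₁ + ΔV₂ = 7814.7 m/s ≈ 7.815 km/s

Final answer:
(a) ΔV₁ = 4.328 km/s
(b) ΔV₂ = 3.486 km/s
(c) ΔV_total = 7.815 km/s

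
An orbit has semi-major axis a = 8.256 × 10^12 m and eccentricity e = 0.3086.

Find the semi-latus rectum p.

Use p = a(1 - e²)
a = 8.256 × 10^12 m
e = 0.3086,  e² = 0.095234,  1 − e² = 0.904766
p = a(1 − e²) = 8.256 × 10^12 m × 0.904766 = 7.46975 × 10^12 m ≈ 7.47 × 10^12 m

Final answer: p = 7.47 × 10^12 m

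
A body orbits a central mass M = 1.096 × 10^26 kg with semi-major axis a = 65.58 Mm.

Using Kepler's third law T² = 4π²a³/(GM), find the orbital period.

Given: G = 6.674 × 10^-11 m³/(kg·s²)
M = 1.096 × 10^26 kg
GM = G × M = 6.674 × 10^-11 × 1.096 × 10^26 = 7.3147 × 10^15 m³/s²
a = 65.58 Mm = 6.558 × 10^7 m
a³ = 2.82042 × 10^23 m³
T = 2π √(a³/GM) = 2π √((2.82042 × 10^23) / (7.3147 × 10^15)) = 2π × 6209.53 s
T = 39015.6 s ≈ 10.84 hours

Final answer: 10.84 hours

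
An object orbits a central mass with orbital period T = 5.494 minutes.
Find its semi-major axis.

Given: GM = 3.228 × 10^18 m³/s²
T = 5.494 minutes = 329.64 s
GM = 3.228 × 10^18 m³/s²
Kepler's third law: a³ = GM T² / (4π²)
T² = 108663 s²
a³ = (3.228 × 10^18) × 108663 / (4π²) = 8.88492 × 10^21 m³
a = (a³)^(1/3) = 2.07118 × 10^7 m ≈ 20.71 Mm

Final answer: 20.71 Mm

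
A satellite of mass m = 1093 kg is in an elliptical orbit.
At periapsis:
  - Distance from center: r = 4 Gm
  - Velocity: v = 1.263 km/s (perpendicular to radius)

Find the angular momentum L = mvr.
r = 4 Gm = 4 × 10^9 m
v = 1.263 km/s = 1263 m/s
vr = 1263 × 4 × 10^9 = 5.052 × 10^12 m²/s
L = m × vr = 1093 × 5.052 × 10^12 = 5.52184 × 10^15 kg·m²/s ≈ 5.522 × 10^15 kg·m²/s

Final answer: L = 5.522 × 10^15 kg·m²/s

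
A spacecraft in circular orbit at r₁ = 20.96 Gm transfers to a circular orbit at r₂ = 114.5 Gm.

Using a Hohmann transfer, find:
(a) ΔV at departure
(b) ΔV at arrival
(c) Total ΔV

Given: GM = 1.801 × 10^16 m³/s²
r₁ = 20.96 Gm = 2.096 × 10^10 m
r₂ = 114.5 Gm = 1.145 × 10^11 m
GM = 1.801 × 10^16 m³/s²
Transfer ellipse: a_t = (r₁ + r₂)/2 = 6.773 × 10^10 m
Circular speed at r₁: v₁ = √(GM/r₁) = 926.96 m/s
Transfer speed at r₁ (periapsis): v₁ₜ = √(GM(2/r₁ − 1/a_t)) = 1205.24 m/s
(a) ΔV₁ = v₁ₜ − v₁ = 278.279 m/s ≈ 278.3 m/s
Circular speed at r₂: v₂ = √(GM/r₂) = 396.601 m/s
Transfer speed at r₂ (apoapsis): v₂ₜ = √(GM(2/r₂ − 1/a_t)) = 220.627 m/s
(b) ΔV₂ = v₂ − v₂ₜ = 175.974 m/s ≈ 176 m/s
(c) ΔV_total = ΔV₁ + ΔV₂ = 454.253 m/s ≈ 454.3 m/s

Final answer:
(a) ΔV₁ = 278.3 m/s
(b) ΔV₂ = 176 m/s
(c) ΔV_total = 454.3 m/s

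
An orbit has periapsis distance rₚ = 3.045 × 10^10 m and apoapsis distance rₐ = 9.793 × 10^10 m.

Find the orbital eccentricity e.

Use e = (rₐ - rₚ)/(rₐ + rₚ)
rₚ = 3.045 × 10^10 m
rₐ = 9.793 × 10^10 m
rₐ − rₚ = 6.748 × 10^10 m
rₐ + rₚ = 1.2838 × 10^11 m
e = (rₐ − rₚ)/(rₐ + rₚ) = 0.525627

Final answer: e = 0.5256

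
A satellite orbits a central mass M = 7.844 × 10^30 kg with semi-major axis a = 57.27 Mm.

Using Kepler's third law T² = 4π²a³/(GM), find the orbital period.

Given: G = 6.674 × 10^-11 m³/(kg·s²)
M = 7.844 × 10^30 kg
GM = G × M = 6.674 × 10^-11 × 7.844 × 10^30 = 5.23509 × 10^20 m³/s²
a = 57.27 Mm = 5.727 × 10^7 m
a³ = 1.87837 × 10^23 m³
T = 2π √(a³/GM) = 2π √((1.87837 × 10^23) / (5.23509 × 10^20)) = 2π × 18.9421 s
T = 119.017 s ≈ 1.984 minutes

Final answer: 1.984 minutes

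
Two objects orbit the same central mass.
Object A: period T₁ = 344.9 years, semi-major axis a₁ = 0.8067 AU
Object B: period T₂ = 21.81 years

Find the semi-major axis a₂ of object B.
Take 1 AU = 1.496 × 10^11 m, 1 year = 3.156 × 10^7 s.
T₁ = 344.9 years = 1.0885 × 10^10 s
T₂ = 21.81 years = 6.88324 × 10^8 s
a₁ = 0.8067 AU = 1.20682 × 10^11 m
Kepler's third law: (T₂/T₁)² = (a₂/a₁)³  ⇒  a₂ = a₁ (T₂/T₁)^(2/3)
T₂/T₁ = 0.0632357
(T₂/T₁)^(2/3) = 0.158724
a₂ = 1.20682 × 10^11 m × 0.158724 = 1.91551 × 10^10 m ≈ 0.128 AU

Final answer: a₂ = 0.128 AU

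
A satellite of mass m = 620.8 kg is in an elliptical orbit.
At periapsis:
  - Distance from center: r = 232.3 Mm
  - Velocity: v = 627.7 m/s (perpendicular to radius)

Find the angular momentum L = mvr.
r = 232.3 Mm = 2.323 × 10^8 m
v = 627.7 m/s
vr = 627.7 × 2.323 × 10^8 = 1.45815 × 10^11 m²/s
L = m × vr = 620.8 × 1.45815 × 10^11 = 9.05218 × 10^13 kg·m²/s ≈ 9.052 × 10^13 kg·m²/s

Final answer: L = 9.052 × 10^13 kg·m²/s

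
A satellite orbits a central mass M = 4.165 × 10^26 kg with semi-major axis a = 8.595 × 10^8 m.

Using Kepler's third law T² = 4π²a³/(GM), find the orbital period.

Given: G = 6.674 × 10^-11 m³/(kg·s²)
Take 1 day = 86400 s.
M = 4.165 × 10^26 kg
GM = G × M = 6.674 × 10^-11 × 4.165 × 10^26 = 2.77972 × 10^16 m³/s²
a = 8.595 × 10^8 m
a³ = 6.34947 × 10^26 m³
T = 2π √(a³/GM) = 2π √((6.34947 × 10^26) / (2.77972 × 10^16)) = 2π × 151136 s
T = 949616 s ≈ 10.99 days

Final answer: 10.99 days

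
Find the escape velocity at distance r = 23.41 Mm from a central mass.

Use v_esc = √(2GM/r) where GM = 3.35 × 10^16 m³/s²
r = 23.41 Mm = 2.341 × 10^7 m
GM = 3.35 × 10^16 m³/s²
2GM/r = 2 × (3.35 × 10^16) / (2.341 × 10^7) = 2.86202 × 10^9 m²/s²
v_esc = √(2GM/r) = 53497.9 m/s ≈ 53.5 km/s

Final answer: 53.5 km/s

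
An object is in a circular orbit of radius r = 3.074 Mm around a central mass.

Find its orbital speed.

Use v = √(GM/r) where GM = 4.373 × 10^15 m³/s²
r = 3.074 Mm = 3.074 × 10^6 m
GM = 4.373 × 10^15 m³/s²
GM/r = (4.373 × 10^15) / (3.074 × 10^6) = 1.42258 × 10^9 m²/s²
v = √(GM/r) = 37717.1 m/s ≈ 37.72 km/s

Final answer: 37.72 km/s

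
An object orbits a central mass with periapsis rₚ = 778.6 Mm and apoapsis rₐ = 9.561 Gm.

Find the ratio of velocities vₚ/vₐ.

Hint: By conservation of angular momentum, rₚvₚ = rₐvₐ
rₚ = 778.6 Mm = 7.786 × 10^8 m
rₐ = 9.561 Gm = 9.561 × 10^9 m
rₚvₚ = rₐvₐ  ⇒  vₚ/vₐ = rₐ/rₚ
vₚ/vₐ = (9.561 × 10^9) / (7.786 × 10^8) = 12.2797

Final answer: vₚ/vₐ = 12.28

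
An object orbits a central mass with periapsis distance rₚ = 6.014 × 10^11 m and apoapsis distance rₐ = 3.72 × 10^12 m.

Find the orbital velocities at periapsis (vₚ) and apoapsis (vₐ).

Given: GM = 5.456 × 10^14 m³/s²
rₚ = 6.014 × 10^11 m
rₐ = 3.72 × 10^12 m
GM = 5.456 × 10^14 m³/s²
a = (rₚ + rₐ)/2 = 2.1607 × 10^12 m
Vis-viva: v² = GM (2/r − 1/a)
vₚ² = 5.456 × 10^14 × (3.32557 × 10^-12 − 4.62813 × 10^-13) = 1561.92 m²/s²
vₚ = 39.5212 m/s ≈ 39.52 m/s
vₐ² = 5.456 × 10^14 × (5.37634 × 10^-13 − 4.62813 × 10^-13) = 40.8226 m²/s²
vₐ = 6.38925 m/s ≈ 6.389 m/s

Final answer: vₚ = 39.52 m/s, vₐ = 6.389 m/s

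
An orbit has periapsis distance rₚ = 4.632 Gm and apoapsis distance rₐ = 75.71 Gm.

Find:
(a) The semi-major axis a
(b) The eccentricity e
rₚ = 4.632 Gm = 4.632 × 10^9 m
rₐ = 75.71 Gm = 7.571 × 10^10 m
(a) a = (rₚ + rₐ)/2 = 4.0171 × 10^10 m ≈ 40.17 Gm
(b) e = (rₐ − rₚ)/(rₐ + rₚ) = (7.1078 × 10^10) / (8.0342 × 10^10) = 0.884693

Final answer:
(a) a = 40.17 Gm
(b) e = 0.8847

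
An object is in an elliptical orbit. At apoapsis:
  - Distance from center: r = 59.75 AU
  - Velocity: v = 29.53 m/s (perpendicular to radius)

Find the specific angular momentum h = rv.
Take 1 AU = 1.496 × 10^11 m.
r = 59.75 AU = 8.9386 × 10^12 m
v = 29.53 m/s
h = rv = 8.9386 × 10^12 × 29.53 = 2.63957 × 10^14 m²/s ≈ 2.64 × 10^14 m²/s

Final answer: h = 2.64 × 10^14 m²/s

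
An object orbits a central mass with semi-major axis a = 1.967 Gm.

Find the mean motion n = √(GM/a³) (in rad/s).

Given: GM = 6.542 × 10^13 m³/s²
a = 1.967 Gm = 1.967 × 10^9 m
GM = 6.542 × 10^13 m³/s²
a³ = 7.6105 × 10^27 m³
GM/a³ = (6.542 × 10^13) / (7.6105 × 10^27) = 8.59602 × 10^-15 s⁻²
n = √(GM/a³) = 9.27147 × 10^-8 rad/s ≈ 9.271 × 10^-8 rad/s

Final answer: n = 9.271 × 10^-8 rad/s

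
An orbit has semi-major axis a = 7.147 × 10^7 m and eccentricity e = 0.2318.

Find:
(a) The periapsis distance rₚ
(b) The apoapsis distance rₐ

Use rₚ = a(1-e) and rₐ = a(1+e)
a = 7.147 × 10^7 m
e = 0.2318:  1 − e = 0.7682,  1 + e = 1.2318
(a) rₚ = a(1 − e) = 7.147 × 10^7 m × 0.7682 = 5.49033 × 10^7 m ≈ 5.49 × 10^7 m
(b) rₐ = a(1 + e) = 7.147 × 10^7 m × 1.2318 = 8.80367 × 10^7 m ≈ 8.804 × 10^7 m

Final answer:
(a) rₚ = 5.49 × 10^7 m
(b) rₐ = 8.804 × 10^7 m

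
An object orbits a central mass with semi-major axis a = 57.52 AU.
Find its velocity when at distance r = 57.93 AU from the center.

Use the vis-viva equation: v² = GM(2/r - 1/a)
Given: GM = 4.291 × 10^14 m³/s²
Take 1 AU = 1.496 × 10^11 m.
a = 57.52 AU = 8.60499 × 10^12 m
r = 57.93 AU = 8.66633 × 10^12 m
GM = 4.291 × 10^14 m³/s²
2/r − 1/a = 2.30778 × 10^-13 − 1.16212 × 10^-13 = 1.14567 × 10^-13 m⁻¹
v² = GM (2/r − 1/a) = 49.1605 m²/s²
v = 7.01146 m/s ≈ 7.011 m/s

Final answer: 7.011 m/s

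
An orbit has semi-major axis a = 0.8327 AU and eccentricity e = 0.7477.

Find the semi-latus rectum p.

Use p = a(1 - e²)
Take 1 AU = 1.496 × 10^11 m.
a = 0.8327 AU = 1.24572 × 10^11 m
e = 0.7477,  e² = 0.559055,  1 − e² = 0.440945
p = a(1 − e²) = 1.24572 × 10^11 m × 0.440945 = 5.49293 × 10^10 m ≈ 0.3672 AU

Final answer: p = 0.3672 AU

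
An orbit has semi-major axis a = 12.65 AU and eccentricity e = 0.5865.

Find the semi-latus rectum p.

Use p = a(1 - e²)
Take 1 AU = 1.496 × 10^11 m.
a = 12.65 AU = 1.89244 × 10^12 m
e = 0.5865,  e² = 0.343982,  1 − e² = 0.656018
p = a(1 − e²) = 1.89244 × 10^12 m × 0.656018 = 1.24147 × 10^12 m ≈ 8.299 AU

Final answer: p = 8.299 AU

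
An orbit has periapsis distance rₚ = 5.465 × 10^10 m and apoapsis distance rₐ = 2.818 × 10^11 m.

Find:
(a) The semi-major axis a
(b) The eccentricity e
rₚ = 5.465 × 10^10 m
rₐ = 2.818 × 10^11 m
(a) a = (rₚ + rₐ)/2 = 1.68225 × 10^11 m ≈ 1.682 × 10^11 m
(b) e = (rₐ − rₚ)/(rₐ + rₚ) = (2.2715 × 10^11) / (3.3645 × 10^11) = 0.675137

Final answer:
(a) a = 1.682 × 10^11 m
(b) e = 0.6751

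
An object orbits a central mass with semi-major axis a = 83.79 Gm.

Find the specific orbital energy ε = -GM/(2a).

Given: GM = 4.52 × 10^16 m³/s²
a = 83.79 Gm = 8.379 × 10^10 m
GM = 4.52 × 10^16 m³/s²
2a = 1.6758 × 10^11 m
ε = −GM/(2a) = -269722 J/kg ≈ -269.7 kJ/kg

Final answer: -269.7 kJ/kg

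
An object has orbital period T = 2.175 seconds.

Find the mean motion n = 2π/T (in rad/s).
T = 2.175 seconds
n = 2π / 2.175 s = 2.88882 rad/s ≈ 2.889 rad/s

Final answer: n = 2.889 rad/s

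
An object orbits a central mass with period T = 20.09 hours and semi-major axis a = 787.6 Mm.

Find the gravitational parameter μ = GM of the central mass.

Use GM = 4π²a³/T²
T = 20.09 hours = 72324 s
a = 787.6 Mm = 7.876 × 10^8 m
a³ = 4.88559 × 10^26 m³
T² = 5.23076 × 10^9 s²
GM = 4π² × (4.88559 × 10^26) / (5.23076 × 10^9) = 3.68733 × 10^18 m³/s²
GM ≈ 3.687 × 10^18 m³/s²

Final answer: GM = 3.687 × 10^18 m³/s²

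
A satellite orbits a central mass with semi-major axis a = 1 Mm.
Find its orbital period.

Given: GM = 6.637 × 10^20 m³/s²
a = 1 Mm = 1 × 10^6 m
GM = 6.637 × 10^20 m³/s²
a³ = 1 × 10^18 m³
T = 2π √(a³/GM) = 2π √((1 × 10^18) / (6.637 × 10^20)) = 2π × 0.0388163 s
T = 0.24389 s ≈ 0.2439 seconds

Final answer: 0.2439 seconds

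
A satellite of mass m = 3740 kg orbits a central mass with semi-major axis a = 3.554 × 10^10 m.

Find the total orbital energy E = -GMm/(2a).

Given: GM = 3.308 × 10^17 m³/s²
a = 3.554 × 10^10 m
GM = 3.308 × 10^17 m³/s²
2a = 7.108 × 10^10 m
GMm = 3.308 × 10^17 × 3740 = 1.23719 × 10^21 m³·kg/s²
E = −GMm/(2a) = -1.74056 × 10^10 J ≈ -17.41 GJ

Final answer: -17.41 GJ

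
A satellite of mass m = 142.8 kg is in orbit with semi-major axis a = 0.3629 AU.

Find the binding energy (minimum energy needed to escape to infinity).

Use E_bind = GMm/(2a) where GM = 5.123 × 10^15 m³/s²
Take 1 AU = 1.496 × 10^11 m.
a = 0.3629 AU = 5.42898 × 10^10 m
GM = 5.123 × 10^15 m³/s²
m = 142.8 kg
GMm = 5.123 × 10^15 × 142.8 = 7.31564 × 10^17 m³·kg/s²
2a = 1.0858 × 10^11 m
E_bind = GMm/(2a) = 6.73758 × 10^6 J ≈ 6.738 MJ

Final answer: 6.738 MJ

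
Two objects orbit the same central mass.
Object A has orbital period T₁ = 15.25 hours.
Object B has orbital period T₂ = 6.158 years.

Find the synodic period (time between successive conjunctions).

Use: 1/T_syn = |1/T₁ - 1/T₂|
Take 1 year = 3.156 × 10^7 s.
T₁ = 15.25 hours = 54900 s
T₂ = 6.158 years = 1.94346 × 10^8 s
1/T₁ = 1.82149 × 10^-5 s⁻¹
1/T₂ = 5.14545 × 10^-9 s⁻¹
|1/T₁ − 1/T₂| = 1.82098 × 10^-5 s⁻¹
T_syn = 1 / |1/T₁ − 1/T₂| = 54915.5 s ≈ 15.25 hours

Final answer: T_syn = 15.25 hours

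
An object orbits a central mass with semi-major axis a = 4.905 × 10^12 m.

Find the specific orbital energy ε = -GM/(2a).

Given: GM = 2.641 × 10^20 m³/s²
a = 4.905 × 10^12 m
GM = 2.641 × 10^20 m³/s²
2a = 9.81 × 10^12 m
ε = −GM/(2a) = -2.69215 × 10^7 J/kg ≈ -26.92 MJ/kg

Final answer: -26.92 MJ/kg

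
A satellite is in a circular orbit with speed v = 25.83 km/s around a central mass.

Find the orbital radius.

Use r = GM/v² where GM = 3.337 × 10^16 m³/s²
v = 25.83 km/s = 25830 m/s
GM = 3.337 × 10^16 m³/s²
v² = 6.67189 × 10^8 m²/s²
r = GM/v² = (3.337 × 10^16) / (6.67189 × 10^8) = 5.00158 × 10^7 m ≈ 50.02 Mm

Final answer: 50.02 Mm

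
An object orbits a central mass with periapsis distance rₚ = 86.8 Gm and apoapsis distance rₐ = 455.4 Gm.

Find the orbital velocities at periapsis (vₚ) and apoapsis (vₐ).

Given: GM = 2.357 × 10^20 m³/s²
rₚ = 86.8 Gm = 8.68 × 10^10 m
rₐ = 455.4 Gm = 4.554 × 10^11 m
GM = 2.357 × 10^20 m³/s²
a = (rₚ + rₐ)/2 = 2.711 × 10^11 m
Vis-viva: v² = GM (2/r − 1/a)
vₚ² = 2.357 × 10^20 × (2.30415 × 10^-11 − 3.68868 × 10^-12) = 4.56145 × 10^9 m²/s²
vₚ = 67538.5 m/s ≈ 67.54 km/s
vₐ² = 2.357 × 10^20 × (4.39174 × 10^-12 − 3.68868 × 10^-12) = 1.65713 × 10^8 m²/s²
vₐ = 12873 m/s ≈ 12.87 km/s

Final answer: vₚ = 67.54 km/s, vₐ = 12.87 km/s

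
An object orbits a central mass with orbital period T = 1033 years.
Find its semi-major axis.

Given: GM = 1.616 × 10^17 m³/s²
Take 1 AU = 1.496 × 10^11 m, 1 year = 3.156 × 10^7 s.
T = 1033 years = 3.26015 × 10^10 s
GM = 1.616 × 10^17 m³/s²
Kepler's third law: a³ = GM T² / (4π²)
T² = 1.06286 × 10^21 s²
a³ = (1.616 × 10^17) × (1.06286 × 10^21) / (4π²) = 4.35067 × 10^36 m³
a = (a³)^(1/3) = 1.6325 × 10^12 m ≈ 10.91 AU

Final answer: 10.91 AU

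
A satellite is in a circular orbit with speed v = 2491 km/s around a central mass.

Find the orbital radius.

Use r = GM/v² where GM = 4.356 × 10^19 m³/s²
v = 2491 km/s = 2.491 × 10^6 m/s
GM = 4.356 × 10^19 m³/s²
v² = 6.20508 × 10^12 m²/s²
r = GM/v² = (4.356 × 10^19) / (6.20508 × 10^12) = 7.02005 × 10^6 m ≈ 7.02 Mm

Final answer: 7.02 Mm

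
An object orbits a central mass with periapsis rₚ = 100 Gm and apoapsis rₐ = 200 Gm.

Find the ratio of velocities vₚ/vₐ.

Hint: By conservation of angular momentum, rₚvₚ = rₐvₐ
rₚ = 100 Gm = 1 × 10^11 m
rₐ = 200 Gm = 2 × 10^11 m
rₚvₚ = rₐvₐ  ⇒  vₚ/vₐ = rₐ/rₚ
vₚ/vₐ = (2 × 10^11) / (1 × 10^11) = 2

Final answer: vₚ/vₐ = 2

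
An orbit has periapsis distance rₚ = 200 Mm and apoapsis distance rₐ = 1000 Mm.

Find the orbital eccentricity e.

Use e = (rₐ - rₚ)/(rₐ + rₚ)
rₚ = 200 Mm = 2 × 10^8 m
rₐ = 1000 Mm = 1 × 10^9 m
rₐ − rₚ = 8 × 10^8 m
rₐ + rₚ = 1.2 × 10^9 m
e = (rₐ − rₚ)/(rₐ + rₚ) = 0.666667

Final answer: e = 0.6667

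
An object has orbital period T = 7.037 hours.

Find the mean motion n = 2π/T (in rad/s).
T = 7.037 hours = 25333.2 s
n = 2π / 25333.2 s = 0.000248022 rad/s ≈ 0.000248 rad/s

Final answer: n = 0.000248 rad/s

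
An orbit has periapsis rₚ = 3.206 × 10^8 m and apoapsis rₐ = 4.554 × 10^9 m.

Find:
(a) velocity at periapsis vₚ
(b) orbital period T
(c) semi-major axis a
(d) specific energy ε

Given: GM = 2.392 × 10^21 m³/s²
rₚ = 3.206 × 10^8 m
rₐ = 4.554 × 10^9 m
GM = 2.392 × 10^21 m³/s²
a = (rₚ + rₐ)/2 = 2.4373 × 10^9 m
e = (rₐ − rₚ)/(rₐ + rₚ) = (4.2334 × 10^9) / (4.8746 × 10^9) = 0.868461
(a) vₚ² = GM (2/rₚ − 1/a) = 2.392 × 10^21 × (6.2383 × 10^-9 − 4.1029 × 10^-10) = 1.39406 × 10^13 m²/s²;  vₚ = 3.73371 × 10^6 m/s ≈ 3734 km/s
(b) a³ = 1.44786 × 10^28 m³;  T = 2π √(a³/GM) = 2π × 2460.27 s = 15458.3 s ≈ 4.294 hours
(c) a = 2.4373 × 10^9 m ≈ 2.437 × 10^9 m
(d) 2a = 4.8746 × 10^9 m;  ε = −GM/(2a) = -4.90707 × 10^11 J/kg ≈ -490.7 GJ/kg

Final answer:
(a) velocity at periapsis vₚ = 3734 km/s
(b) orbital period T = 4.294 hours
(c) semi-major axis a = 2.437 × 10^9 m
(d) specific energy ε = -490.7 GJ/kg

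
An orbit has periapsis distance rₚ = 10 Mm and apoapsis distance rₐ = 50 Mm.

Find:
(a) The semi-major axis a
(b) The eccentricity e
rₚ = 10 Mm = 1 × 10^7 m
rₐ = 50 Mm = 5 × 10^7 m
(a) a = (rₚ + rₐ)/2 = 3 × 10^7 m ≈ 30 Mm
(b) e = (rₐ − rₚ)/(rₐ + rₚ) = (4 × 10^7) / (6 × 10^7) = 0.666667

Final answer:
(a) a = 30 Mm
(b) e = 0.6667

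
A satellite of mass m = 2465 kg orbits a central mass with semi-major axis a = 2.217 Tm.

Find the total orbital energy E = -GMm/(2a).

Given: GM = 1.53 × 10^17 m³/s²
a = 2.217 Tm = 2.217 × 10^12 m
GM = 1.53 × 10^17 m³/s²
2a = 4.434 × 10^12 m
GMm = 1.53 × 10^17 × 2465 = 3.77145 × 10^20 m³·kg/s²
E = −GMm/(2a) = -8.50575 × 10^7 J ≈ -85.06 MJ

Final answer: -85.06 MJ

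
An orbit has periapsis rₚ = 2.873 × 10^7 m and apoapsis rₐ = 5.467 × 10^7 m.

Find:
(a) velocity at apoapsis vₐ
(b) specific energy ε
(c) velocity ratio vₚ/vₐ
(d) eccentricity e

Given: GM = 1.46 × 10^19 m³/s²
rₚ = 2.873 × 10^7 m
rₐ = 5.467 × 10^7 m
GM = 1.46 × 10^19 m³/s²
a = (rₚ + rₐ)/2 = 4.17 × 10^7 m
e = (rₐ − rₚ)/(rₐ + rₚ) = (2.594 × 10^7) / (8.34 × 10^7) = 0.311031
(a) vₐ² = GM (2/rₐ − 1/a) = 1.46 × 10^19 × (3.65831 × 10^-8 − 2.39808 × 10^-8) = 1.83994 × 10^11 m²/s²;  vₐ = 428945 m/s ≈ 428.9 km/s
(b) 2a = 8.34 × 10^7 m;  ε = −GM/(2a) = -1.7506 × 10^11 J/kg ≈ -175.1 GJ/kg
(c) vₚ/vₐ = rₐ/rₚ (angular momentum) = (5.467 × 10^7) / (2.873 × 10^7) = 1.90289 ≈ 1.903
(d) e = 0.311031 ≈ 0.311

Final answer:
(a) velocity at apoapsis vₐ = 428.9 km/s
(b) specific energy ε = -175.1 GJ/kg
(c) velocity ratio vₚ/vₐ = 1.903
(d) eccentricity e = 0.311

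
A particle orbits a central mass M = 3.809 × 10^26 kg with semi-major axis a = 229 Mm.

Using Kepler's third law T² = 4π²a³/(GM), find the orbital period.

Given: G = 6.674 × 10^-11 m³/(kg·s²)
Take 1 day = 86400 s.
M = 3.809 × 10^26 kg
GM = G × M = 6.674 × 10^-11 × 3.809 × 10^26 = 2.54213 × 10^16 m³/s²
a = 229 Mm = 2.29 × 10^8 m
a³ = 1.2009 × 10^25 m³
T = 2π √(a³/GM) = 2π √((1.2009 × 10^25) / (2.54213 × 10^16)) = 2π × 21734.7 s
T = 136563 s ≈ 1.581 days

Final answer: 1.581 days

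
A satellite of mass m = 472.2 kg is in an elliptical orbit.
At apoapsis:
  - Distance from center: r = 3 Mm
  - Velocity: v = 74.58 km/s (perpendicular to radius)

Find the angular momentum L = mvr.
r = 3 Mm = 3 × 10^6 m
v = 74.58 km/s = 74580 m/s
vr = 74580 × 3 × 10^6 = 2.2374 × 10^11 m²/s
L = m × vr = 472.2 × 2.2374 × 10^11 = 1.0565 × 10^14 kg·m²/s ≈ 1.057 × 10^14 kg·m²/s

Final answer: L = 1.057 × 10^14 kg·m²/s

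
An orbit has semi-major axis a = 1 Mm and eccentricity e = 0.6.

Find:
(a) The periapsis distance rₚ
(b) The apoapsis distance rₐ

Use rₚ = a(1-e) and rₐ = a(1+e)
a = 1 Mm = 1 × 10^6 m
e = 0.6:  1 − e = 0.4,  1 + e = 1.6
(a) rₚ = a(1 − e) = 1 × 10^6 m × 0.4 = 400000 m ≈ 400 km
(b) rₐ = a(1 + e) = 1 × 10^6 m × 1.6 = 1.6 × 10^6 m ≈ 1.6 Mm

Final answer:
(a) rₚ = 400 km
(b) rₐ = 1.6 Mm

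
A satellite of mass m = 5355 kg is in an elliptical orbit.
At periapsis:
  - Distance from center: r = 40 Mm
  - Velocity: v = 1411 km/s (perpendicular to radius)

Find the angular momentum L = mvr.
r = 40 Mm = 4 × 10^7 m
v = 1411 km/s = 1.411 × 10^6 m/s
vr = 1.411 × 10^6 × 4 × 10^7 = 5.644 × 10^13 m²/s
L = m × vr = 5355 × 5.644 × 10^13 = 3.02236 × 10^17 kg·m²/s ≈ 3.022 × 10^17 kg·m²/s

Final answer: L = 3.022 × 10^17 kg·m²/s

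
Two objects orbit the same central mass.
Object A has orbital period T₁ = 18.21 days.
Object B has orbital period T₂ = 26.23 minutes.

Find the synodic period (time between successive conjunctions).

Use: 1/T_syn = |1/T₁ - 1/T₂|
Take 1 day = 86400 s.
T₁ = 18.21 days = 1.57334 × 10^6 s
T₂ = 26.23 minutes = 1573.8 s
1/T₁ = 6.35589 × 10^-7 s⁻¹
1/T₂ = 0.000635405 s⁻¹
|1/T₁ − 1/T₂| = 0.000634769 s⁻¹
T_syn = 1 / |1/T₁ − 1/T₂| = 1575.38 s ≈ 26.26 minutes

Final answer: T_syn = 26.26 minutes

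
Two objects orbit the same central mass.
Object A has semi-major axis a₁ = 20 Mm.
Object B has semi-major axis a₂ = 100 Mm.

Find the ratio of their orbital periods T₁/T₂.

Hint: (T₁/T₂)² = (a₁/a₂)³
a₁ = 20 Mm = 2 × 10^7 m
a₂ = 100 Mm = 1 × 10^8 m
a₁/a₂ = 0.2
T₁/T₂ = (a₁/a₂)^(3/2) = (0.2)^1.5 = 0.0894427

Final answer: T₁/T₂ = 0.08944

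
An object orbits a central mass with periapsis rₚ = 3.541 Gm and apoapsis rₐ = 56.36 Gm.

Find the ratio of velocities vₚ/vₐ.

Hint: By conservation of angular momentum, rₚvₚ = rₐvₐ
rₚ = 3.541 Gm = 3.541 × 10^9 m
rₐ = 56.36 Gm = 5.636 × 10^10 m
rₚvₚ = rₐvₐ  ⇒  vₚ/vₐ = rₐ/rₚ
vₚ/vₐ = (5.636 × 10^10) / (3.541 × 10^9) = 15.9164

Final answer: vₚ/vₐ = 15.92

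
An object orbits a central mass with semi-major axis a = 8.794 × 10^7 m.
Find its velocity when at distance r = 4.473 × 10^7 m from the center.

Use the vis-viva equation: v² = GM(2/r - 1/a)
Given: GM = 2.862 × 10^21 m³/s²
a = 8.794 × 10^7 m
r = 4.473 × 10^7 m
GM = 2.862 × 10^21 m³/s²
2/r − 1/a = 4.47127 × 10^-8 − 1.13714 × 10^-8 = 3.33413 × 10^-8 m⁻¹
v² = GM (2/r − 1/a) = 9.54229 × 10^13 m²/s²
v = 9.76846 × 10^6 m/s ≈ 9768 km/s

Final answer: 9768 km/s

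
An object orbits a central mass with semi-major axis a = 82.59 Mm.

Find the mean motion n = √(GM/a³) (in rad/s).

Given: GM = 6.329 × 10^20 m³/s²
a = 82.59 Mm = 8.259 × 10^7 m
GM = 6.329 × 10^20 m³/s²
a³ = 5.63355 × 10^23 m³
GM/a³ = (6.329 × 10^20) / (5.63355 × 10^23) = 0.00112345 s⁻²
n = √(GM/a³) = 0.0335179 rad/s ≈ 0.03352 rad/s

Final answer: n = 0.03352 rad/s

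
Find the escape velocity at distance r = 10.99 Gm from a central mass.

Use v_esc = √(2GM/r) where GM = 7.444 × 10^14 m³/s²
r = 10.99 Gm = 1.099 × 10^10 m
GM = 7.444 × 10^14 m³/s²
2GM/r = 2 × (7.444 × 10^14) / (1.099 × 10^10) = 135469 m²/s²
v_esc = √(2GM/r) = 368.061 m/s ≈ 368.1 m/s

Final answer: 368.1 m/s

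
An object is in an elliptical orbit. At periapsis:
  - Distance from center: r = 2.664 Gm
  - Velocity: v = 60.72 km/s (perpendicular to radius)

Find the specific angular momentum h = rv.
r = 2.664 Gm = 2.664 × 10^9 m
v = 60.72 km/s = 60720 m/s
h = rv = 2.664 × 10^9 × 60720 = 1.61758 × 10^14 m²/s ≈ 1.618 × 10^14 m²/s

Final answer: h = 1.618 × 10^14 m²/s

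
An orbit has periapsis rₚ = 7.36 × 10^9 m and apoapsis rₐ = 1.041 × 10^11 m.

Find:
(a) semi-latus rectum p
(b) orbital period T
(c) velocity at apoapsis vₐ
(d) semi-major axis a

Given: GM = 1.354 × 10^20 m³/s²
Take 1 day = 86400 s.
rₚ = 7.36 × 10^9 m
rₐ = 1.041 × 10^11 m
GM = 1.354 × 10^20 m³/s²
a = (rₚ + rₐ)/2 = 5.573 × 10^10 m
e = (rₐ − rₚ)/(rₐ + rₚ) = (9.674 × 10^10) / (1.1146 × 10^11) = 0.867935
(a) 1 − e² = 0.246689;  p = a(1 − e²) = 5.573 × 10^10 × 0.246689 = 1.3748 × 10^10 m ≈ 1.375 × 10^10 m
(b) a³ = 1.73088 × 10^32 m³;  T = 2π √(a³/GM) = 2π × 1.13064 × 10^6 s = 7.10402 × 10^6 s ≈ 82.22 days
(c) vₐ² = GM (2/rₐ − 1/a) = 1.354 × 10^20 × (1.92123 × 10^-11 − 1.79437 × 10^-11) = 1.71774 × 10^8 m²/s²;  vₐ = 13106.2 m/s ≈ 13.11 km/s
(d) a = 5.573 × 10^10 m ≈ 5.573 × 10^10 m

Final answer:
(a) semi-latus rectum p = 1.375 × 10^10 m
(b) orbital period T = 82.22 days
(c) velocity at apoapsis vₐ = 13.11 km/s
(d) semi-major axis a = 5.573 × 10^10 m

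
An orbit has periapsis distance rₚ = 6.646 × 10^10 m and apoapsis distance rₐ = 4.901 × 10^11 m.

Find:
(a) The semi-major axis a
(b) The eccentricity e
rₚ = 6.646 × 10^10 m
rₐ = 4.901 × 10^11 m
(a) a = (rₚ + rₐ)/2 = 2.7828 × 10^11 m ≈ 2.783 × 10^11 m
(b) e = (rₐ − rₚ)/(rₐ + rₚ) = (4.2364 × 10^11) / (5.5656 × 10^11) = 0.761176

Final answer:
(a) a = 2.783 × 10^11 m
(b) e = 0.7612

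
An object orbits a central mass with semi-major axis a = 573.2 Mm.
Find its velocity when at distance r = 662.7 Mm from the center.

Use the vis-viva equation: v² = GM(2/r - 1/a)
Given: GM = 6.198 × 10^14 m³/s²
a = 573.2 Mm = 5.732 × 10^8 m
r = 662.7 Mm = 6.627 × 10^8 m
GM = 6.198 × 10^14 m³/s²
2/r − 1/a = 3.01796 × 10^-9 − 1.74459 × 10^-9 = 1.27337 × 10^-9 m⁻¹
v² = GM (2/r − 1/a) = 789232 m²/s²
v = 888.387 m/s ≈ 888.4 m/s

Final answer: 888.4 m/s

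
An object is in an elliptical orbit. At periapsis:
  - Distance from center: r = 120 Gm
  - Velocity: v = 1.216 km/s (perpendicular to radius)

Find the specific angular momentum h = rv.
r = 120 Gm = 1.2 × 10^11 m
v = 1.216 km/s = 1216 m/s
h = rv = 1.2 × 10^11 × 1216 = 1.4592 × 10^14 m²/s ≈ 1.459 × 10^14 m²/s

Final answer: h = 1.459 × 10^14 m²/s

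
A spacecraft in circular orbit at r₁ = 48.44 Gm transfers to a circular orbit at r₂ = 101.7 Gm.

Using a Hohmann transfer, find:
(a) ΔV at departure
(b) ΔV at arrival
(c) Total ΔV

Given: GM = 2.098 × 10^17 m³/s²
r₁ = 48.44 Gm = 4.844 × 10^10 m
r₂ = 101.7 Gm = 1.017 × 10^11 m
GM = 2.098 × 10^17 m³/s²
Transfer ellipse: a_t = (r₁ + r₂)/2 = 7.507 × 10^10 m
Circular speed at r₁: v₁ = √(GM/r₁) = 2081.14 m/s
Transfer speed at r₁ (periapsis): v₁ₜ = √(GM(2/r₁ − 1/a_t)) = 2422.3 m/s
(a) ΔV₁ = v₁ₜ − v₁ = 341.163 m/s ≈ 341.2 m/s
Circular speed at r₂: v₂ = √(GM/r₂) = 1436.29 m/s
Transfer speed at r₂ (apoapsis): v₂ₜ = √(GM(2/r₂ − 1/a_t)) = 1153.75 m/s
(b) ΔV₂ = v₂ − v₂ₜ = 282.542 m/s ≈ 282.5 m/s
(c) ΔV_total = ΔV₁ + ΔV₂ = 623.705 m/s ≈ 623.7 m/s

Final answer:
(a) ΔV₁ = 341.2 m/s
(b) ΔV₂ = 282.5 m/s
(c) ΔV_total = 623.7 m/s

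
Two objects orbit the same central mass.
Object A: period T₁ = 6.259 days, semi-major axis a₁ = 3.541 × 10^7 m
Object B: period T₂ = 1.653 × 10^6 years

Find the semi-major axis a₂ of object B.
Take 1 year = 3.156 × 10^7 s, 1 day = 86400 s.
T₁ = 6.259 days = 540778 s
T₂ = 1.653 × 10^6 years = 5.21687 × 10^13 s
a₁ = 3.541 × 10^7 m
Kepler's third law: (T₂/T₁)² = (a₂/a₁)³  ⇒  a₂ = a₁ (T₂/T₁)^(2/3)
T₂/T₁ = 9.64698 × 10^7
(T₂/T₁)^(2/3) = 210343
a₂ = 3.541 × 10^7 m × 210343 = 7.44823 × 10^12 m ≈ 7.448 × 10^12 m

Final answer: a₂ = 7.448 × 10^12 m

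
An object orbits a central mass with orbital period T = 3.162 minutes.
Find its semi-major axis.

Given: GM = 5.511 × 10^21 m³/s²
T = 3.162 minutes = 189.72 s
GM = 5.511 × 10^21 m³/s²
Kepler's third law: a³ = GM T² / (4π²)
T² = 35993.7 s²
a³ = (5.511 × 10^21) × 35993.7 / (4π²) = 5.02455 × 10^24 m³
a = (a³)^(1/3) = 1.71277 × 10^8 m ≈ 171.3 Mm

Final answer: 171.3 Mm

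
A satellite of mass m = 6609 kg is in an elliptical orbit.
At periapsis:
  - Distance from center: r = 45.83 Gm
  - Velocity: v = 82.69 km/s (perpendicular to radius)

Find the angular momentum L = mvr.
r = 45.83 Gm = 4.583 × 10^10 m
v = 82.69 km/s = 82690 m/s
vr = 82690 × 4.583 × 10^10 = 3.78968 × 10^15 m²/s
L = m × vr = 6609 × 3.78968 × 10^15 = 2.5046 × 10^19 kg·m²/s ≈ 2.505 × 10^19 kg·m²/s

Final answer: L = 2.505 × 10^19 kg·m²/s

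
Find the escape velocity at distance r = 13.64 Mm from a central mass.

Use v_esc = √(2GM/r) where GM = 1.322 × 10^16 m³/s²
r = 13.64 Mm = 1.364 × 10^7 m
GM = 1.322 × 10^16 m³/s²
2GM/r = 2 × (1.322 × 10^16) / (1.364 × 10^7) = 1.93842 × 10^9 m²/s²
v_esc = √(2GM/r) = 44027.5 m/s ≈ 44.03 km/s

Final answer: 44.03 km/s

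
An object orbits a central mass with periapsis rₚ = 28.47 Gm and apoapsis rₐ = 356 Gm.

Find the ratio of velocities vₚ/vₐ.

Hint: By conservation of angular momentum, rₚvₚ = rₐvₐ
rₚ = 28.47 Gm = 2.847 × 10^10 m
rₐ = 356 Gm = 3.56 × 10^11 m
rₚvₚ = rₐvₐ  ⇒  vₚ/vₐ = rₐ/rₚ
vₚ/vₐ = (3.56 × 10^11) / (2.847 × 10^10) = 12.5044

Final answer: vₚ/vₐ = 12.5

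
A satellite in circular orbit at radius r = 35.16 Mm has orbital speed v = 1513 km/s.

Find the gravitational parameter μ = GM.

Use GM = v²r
r = 35.16 Mm = 3.516 × 10^7 m
v = 1513 km/s = 1.513 × 10^6 m/s
v² = 2.28917 × 10^12 m²/s²
GM = v²r = 2.28917 × 10^12 × 3.516 × 10^7 = 8.04872 × 10^19 m³/s²
GM ≈ 8.049 × 10^19 m³/s²

Final answer: GM = 8.049 × 10^19 m³/s²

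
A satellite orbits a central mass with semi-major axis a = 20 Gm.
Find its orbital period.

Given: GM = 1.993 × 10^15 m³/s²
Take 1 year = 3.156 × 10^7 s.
a = 20 Gm = 2 × 10^10 m
GM = 1.993 × 10^15 m³/s²
a³ = 8 × 10^30 m³
T = 2π √(a³/GM) = 2π √((8 × 10^30) / (1.993 × 10^15)) = 2π × 6.33565 × 10^7 s
T = 3.98081 × 10^8 s ≈ 12.61 years

Final answer: 12.61 years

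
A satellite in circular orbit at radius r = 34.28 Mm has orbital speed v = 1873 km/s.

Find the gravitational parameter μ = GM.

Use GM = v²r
r = 34.28 Mm = 3.428 × 10^7 m
v = 1873 km/s = 1.873 × 10^6 m/s
v² = 3.50813 × 10^12 m²/s²
GM = v²r = 3.50813 × 10^12 × 3.428 × 10^7 = 1.20259 × 10^20 m³/s²
GM ≈ 1.203 × 10^20 m³/s²

Final answer: GM = 1.203 × 10^20 m³/s²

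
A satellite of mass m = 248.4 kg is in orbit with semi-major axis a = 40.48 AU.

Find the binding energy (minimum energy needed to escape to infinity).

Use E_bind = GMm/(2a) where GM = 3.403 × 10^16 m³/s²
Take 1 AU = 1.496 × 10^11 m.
a = 40.48 AU = 6.05581 × 10^12 m
GM = 3.403 × 10^16 m³/s²
m = 248.4 kg
GMm = 3.403 × 10^16 × 248.4 = 8.45305 × 10^18 m³·kg/s²
2a = 1.21116 × 10^13 m
E_bind = GMm/(2a) = 697929 J ≈ 697.9 kJ

Final answer: 697.9 kJ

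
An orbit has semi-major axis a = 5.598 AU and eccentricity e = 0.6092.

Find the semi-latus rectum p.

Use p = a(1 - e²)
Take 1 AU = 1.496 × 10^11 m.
a = 5.598 AU = 8.37461 × 10^11 m
e = 0.6092,  e² = 0.371125,  1 − e² = 0.628875
p = a(1 − e²) = 8.37461 × 10^11 m × 0.628875 = 5.26658 × 10^11 m ≈ 3.52 AU

Final answer: p = 3.52 AU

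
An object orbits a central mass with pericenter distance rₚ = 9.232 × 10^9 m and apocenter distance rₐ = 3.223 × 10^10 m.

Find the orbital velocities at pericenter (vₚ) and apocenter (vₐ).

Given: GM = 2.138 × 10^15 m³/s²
rₚ = 9.232 × 10^9 m
rₐ = 3.223 × 10^10 m
GM = 2.138 × 10^15 m³/s²
a = (rₚ + rₐ)/2 = 2.0731 × 10^10 m
Vis-viva: v² = GM (2/r − 1/a)
vₚ² = 2.138 × 10^15 × (2.16638 × 10^-10 − 4.82369 × 10^-11) = 360041 m²/s²
vₚ = 600.034 m/s ≈ 600 m/s
vₐ² = 2.138 × 10^15 × (6.2054 × 10^-11 − 4.82369 × 10^-11) = 29540.8 m²/s²
vₐ = 171.875 m/s ≈ 171.9 m/s

Final answer: vₚ = 600 m/s, vₐ = 171.9 m/s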